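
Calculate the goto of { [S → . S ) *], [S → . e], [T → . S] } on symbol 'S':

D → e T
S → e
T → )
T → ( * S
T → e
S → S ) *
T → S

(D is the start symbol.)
{ [S → S . ) *], [T → S .] }

GOTO(I, 'S') = CLOSURE({ [A → αX.β] : [A → α.Xβ] ∈ I, X = 'S' })

Items with dot before 'S', with the dot advanced:
  [S → . S ) *] → [S → S . ) *]
  [T → . S] → [T → S .]
Closure adds nothing (no advanced item has the dot before a non-terminal).

GOTO = { [S → S . ) *], [T → S .] }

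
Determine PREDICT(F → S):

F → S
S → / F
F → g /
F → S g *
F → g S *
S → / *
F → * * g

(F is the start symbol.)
{ '/' }

PREDICT(F → S) = (FIRST(RHS) \ {ε}) ∪ (FOLLOW(F) if ε ∈ FIRST(RHS), i.e. RHS ⇒* ε)
FIRST(S) = { '/' }
FIRST(S) = { '/' }
ε ∉ FIRST(S), so FOLLOW(F) is not added.
PREDICT(F → S) = { '/' }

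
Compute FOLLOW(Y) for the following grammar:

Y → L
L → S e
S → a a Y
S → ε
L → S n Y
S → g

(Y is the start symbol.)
To compute FOLLOW(Y), find every occurrence of Y on a right-hand side N → α Y β: add FIRST(β) \ {ε}, and if β is empty or nullable also add FOLLOW(N). Iterate to a fixed point.

Y is the start symbol, so $ ∈ FOLLOW(Y).
In S → a a Y: Y is at the end, add FOLLOW(S)
In L → S n Y: Y is at the end, add FOLLOW(L)

The FOLLOW sets referred to above (computed the same way, to a fixed point):
  FOLLOW(S) = { 'e', 'n' }
  FOLLOW(L) = { $, 'e', 'n' }

Taking the union: FOLLOW(Y) = { $, 'e', 'n' }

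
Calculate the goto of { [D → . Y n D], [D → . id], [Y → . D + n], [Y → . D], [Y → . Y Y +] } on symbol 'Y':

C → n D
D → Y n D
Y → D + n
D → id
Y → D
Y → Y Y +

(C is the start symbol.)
{ [D → . Y n D], [D → . id], [D → Y . n D], [Y → . D + n], [Y → . D], [Y → . Y Y +], [Y → Y . Y +] }

GOTO(I, 'Y') = CLOSURE({ [A → αX.β] : [A → α.Xβ] ∈ I, X = 'Y' })

Items with dot before 'Y', with the dot advanced:
  [D → . Y n D] → [D → Y . n D]
  [Y → . Y Y +] → [Y → Y . Y +]
Closure of the advanced items:
  [Y → Y . Y +] has the dot before Y: add [Y → . D + n], [Y → . D], [Y → . Y Y +]
  [Y → . D + n] has the dot before D: add [D → . Y n D], [D → . id]

GOTO = { [D → . Y n D], [D → . id], [D → Y . n D], [Y → . D + n], [Y → . D], [Y → . Y Y +], [Y → Y . Y +] }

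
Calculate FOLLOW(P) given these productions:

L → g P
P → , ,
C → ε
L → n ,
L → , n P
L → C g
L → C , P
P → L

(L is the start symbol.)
{ $ }

To compute FOLLOW(P), find every occurrence of P on a right-hand side N → α P β: add FIRST(β) \ {ε}, and if β is empty or nullable also add FOLLOW(N). Iterate to a fixed point.

In L → g P: P is at the end, add FOLLOW(L)
In L → , n P: P is at the end, add FOLLOW(L)
In L → C , P: P is at the end, add FOLLOW(L)

The FOLLOW sets referred to above (computed the same way, to a fixed point):
  FOLLOW(L) = { $ }

Taking the union: FOLLOW(P) = { $ }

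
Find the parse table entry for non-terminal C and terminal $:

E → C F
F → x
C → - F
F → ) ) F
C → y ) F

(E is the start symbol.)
To find M[C, $], we find productions for C where $ is in the predict set (PREDICT(N → α) = (FIRST(α) \ {ε}) ∪ (FOLLOW(N) if α ⇒* ε)).

C → - F: PREDICT = { '-' }
C → y ) F: PREDICT = { 'y' }

M[C, $] is empty (no production applies)

Answer: Empty (error entry)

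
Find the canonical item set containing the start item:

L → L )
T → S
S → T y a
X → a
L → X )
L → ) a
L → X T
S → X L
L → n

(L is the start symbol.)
{ [L → . ) a], [L → . L )], [L → . X )], [L → . X T], [L → . n], [L' → . L], [X → . a] }

First, augment the grammar with L' → L
I₀ = CLOSURE({ [L' → . L] }):
  [L' → . L] has the dot before L: add [L → . L )], [L → . X )], [L → . ) a], [L → . X T], [L → . n]
  [L → . X )] has the dot before X: add [X → . a]
No further items can be added.

I₀ = { [L → . ) a], [L → . L )], [L → . X )], [L → . X T], [L → . n], [L' → . L], [X → . a] }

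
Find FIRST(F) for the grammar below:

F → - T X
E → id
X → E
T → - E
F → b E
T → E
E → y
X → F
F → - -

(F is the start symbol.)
To compute FIRST(F), examine every production with F on the left-hand side, reading each right-hand side left to right until a non-nullable symbol is reached.

From F → - T X:
  - '-' is a terminal: add '-' and stop
From F → b E:
  - b is a terminal: add 'b' and stop
From F → - -:
  - '-' is a terminal: add '-' and stop

Collecting: FIRST(F) = { '-', 'b' }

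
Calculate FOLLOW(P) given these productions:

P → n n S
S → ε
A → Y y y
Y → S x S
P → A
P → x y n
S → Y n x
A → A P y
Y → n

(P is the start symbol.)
{ $, 'y' }

To compute FOLLOW(P), find every occurrence of P on a right-hand side N → α P β: add FIRST(β) \ {ε}, and if β is empty or nullable also add FOLLOW(N). Iterate to a fixed point.

P is the start symbol, so $ ∈ FOLLOW(P).
In A → A P y: P is followed by y, add FIRST(y) \ {ε} = { 'y' }

Taking the union: FOLLOW(P) = { $, 'y' }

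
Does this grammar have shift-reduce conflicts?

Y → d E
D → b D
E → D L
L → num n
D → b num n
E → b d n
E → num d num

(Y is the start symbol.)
No shift-reduce conflicts

Augment with Y' → Y and build the canonical LR(0) collection (I0 = CLOSURE({[Y' → . Y]}), then GOTO on every symbol after a dot until no new states appear). It has 18 states:
  I0: { [Y → . d E], [Y' → . Y] }  — shift
  I1: { [Y' → Y .] }  — accept
  I2: { [D → . b D], [D → . b num n], [E → . D L], [E → . b d n], [E → . num d num], [Y → d . E] }  — shift
  I3: { [E → D . L], [L → . num n] }  — shift
  I4: { [Y → d E .] }  — reduce
  I5: { [D → . b D], [D → . b num n], [D → b . D], [D → b . num n], [E → b . d n] }  — shift
  I6: { [E → num . d num] }  — shift
  I7: { [E → num d . num] }  — shift
  I8: { [E → num d num .] }  — reduce
  I9: { [D → b D .] }  — reduce
  I10: { [D → . b D], [D → . b num n], [D → b . D], [D → b . num n] }  — shift
  I11: { [E → b d . n] }  — shift
  I12: { [D → b num . n] }  — shift
  I13: { [D → b num n .] }  — reduce
  I14: { [E → b d n .] }  — reduce
  I15: { [E → D L .] }  — reduce
  I16: { [L → num . n] }  — shift
  I17: { [L → num n .] }  — reduce

No state contains both a complete item and a shift item.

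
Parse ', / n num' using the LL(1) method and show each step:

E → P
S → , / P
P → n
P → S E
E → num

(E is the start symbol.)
LL(1) parsing maintains a stack (initially the start symbol over $) and the input. At each step: if the stack top is a terminal, match it against the current input token; if it is a non-terminal N, replace it with the RHS of M[N, lookahead] (the unique production whose predict set contains the lookahead).

Stack is shown with the top on the left.

Stack      Input        Action
------------------------------
E $        , / n num $  output E → P
P $        , / n num $  output P → S E
S E $      , / n num $  output S → , / P
, / P E $  , / n num $  match ','
/ P E $    / n num $    match '/'
P E $      n num $      output P → n
n E $      n num $      match 'n'
E $        num $        output E → num
num $      num $        match 'num'
$          $            accept

The string is accepted.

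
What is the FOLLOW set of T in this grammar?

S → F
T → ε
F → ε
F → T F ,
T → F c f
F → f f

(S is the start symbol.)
In F → T F ,: T is followed by F ',', add FIRST(F ',') \ {ε} = { ',', 'c', 'f' }

Taking the union: FOLLOW(T) = { ',', 'c', 'f' }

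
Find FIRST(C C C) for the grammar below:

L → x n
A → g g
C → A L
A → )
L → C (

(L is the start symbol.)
FIRST sets of the non-terminals involved (from the grammar, by fixed-point iteration):
  FIRST(C) = { ')', 'g' }

To compute FIRST(C C C), process the symbols left to right:
Symbol C is a non-terminal. Add FIRST(C) \ {ε} = { ')', 'g' }
C is not nullable (ε ∉ FIRST(C)), so stop here.
FIRST(C C C) = { ')', 'g' }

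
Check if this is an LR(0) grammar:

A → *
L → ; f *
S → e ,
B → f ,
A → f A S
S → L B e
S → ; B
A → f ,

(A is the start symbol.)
A grammar is LR(0) if no state in the canonical LR(0) collection has:
  - both a shift item (dot before a terminal) and a complete item (shift-reduce conflict), or
  - two or more complete items (reduce-reduce conflict; the accept item [A' → A .] counts as a complete item here).

Augment with A' → A and build the canonical LR(0) collection (I0 = CLOSURE({[A' → . A]}), then GOTO on every symbol after a dot until no new states appear). It has 18 states:
  I0: { [A → . *], [A → . f ,], [A → . f A S], [A' → . A] }  — shift
  I1: { [A → * .] }  — reduce
  I2: { [A' → A .] }  — accept
  I3: { [A → . *], [A → . f ,], [A → . f A S], [A → f . ,], [A → f . A S] }  — shift
  I4: { [A → f , .] }  — reduce
  I5: { [A → f A . S], [L → . ; f *], [S → . ; B], [S → . L B e], [S → . e ,] }  — shift
  I6: { [B → . f ,], [L → ; . f *], [S → ; . B] }  — shift
  I7: { [B → . f ,], [S → L . B e] }  — shift
  I8: { [A → f A S .] }  — reduce
  I9: { [S → e . ,] }  — shift
  I10: { [S → e , .] }  — reduce
  I11: { [S → L B . e] }  — shift
  I12: { [B → f . ,] }  — shift
  I13: { [B → f , .] }  — reduce
  I14: { [S → L B e .] }  — reduce
  I15: { [S → ; B .] }  — reduce
  I16: { [B → f . ,], [L → ; f . *] }  — shift
  I17: { [L → ; f * .] }  — reduce

Every state is either a pure shift/goto state or contains exactly one complete item and nothing to shift — no conflicts. The grammar is LR(0).

Answer: Yes, the grammar is LR(0)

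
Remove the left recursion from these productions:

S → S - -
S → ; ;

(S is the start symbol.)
S → ; ; S'
S' → - - S'
S' → ε

S is directly left-recursive. The standard transformation for
  A → A α₁ | ... | A α_m | β₁ | ... | β_n
is
  A  → β₁ A' | ... | β_n A'
  A' → α₁ A' | ... | α_m A' | ε

S → ; ; becomes S → ; ; S'
S → S - - becomes S' → - - S'
Add S' → ε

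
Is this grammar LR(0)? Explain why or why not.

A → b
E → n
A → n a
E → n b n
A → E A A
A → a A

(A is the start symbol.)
Augment with A' → A and build the canonical LR(0) collection (I0 = CLOSURE({[A' → . A]}), then GOTO on every symbol after a dot until no new states appear). It has 12 states:
  I0: { [A → . E A A], [A → . a A], [A → . b], [A → . n a], [A' → . A], [E → . n b n], [E → . n] }  — shift
  I1: { [A' → A .] }  — accept
  I2: { [A → . E A A], [A → . a A], [A → . b], [A → . n a], [A → E . A A], [E → . n b n], [E → . n] }  — shift
  I3: { [A → . E A A], [A → . a A], [A → . b], [A → . n a], [A → a . A], [E → . n b n], [E → . n] }  — shift
  I4: { [A → b .] }  — reduce
  I5: { [A → n . a], [E → n . b n], [E → n .] }  — shift, reduce
  I6: { [A → n a .] }  — reduce
  I7: { [E → n b . n] }  — shift
  I8: { [E → n b n .] }  — reduce
  I9: { [A → a A .] }  — reduce
  I10: { [A → . E A A], [A → . a A], [A → . b], [A → . n a], [A → E A . A], [E → . n b n], [E → . n] }  — shift
  I11: { [A → E A A .] }  — reduce

Conflict in state I5:
  Shift-reduce conflict between [E → n .] and [A → n . a]
So the grammar is NOT LR(0).

Answer: No. Shift-reduce conflict between [E → n .] and [A → n . a]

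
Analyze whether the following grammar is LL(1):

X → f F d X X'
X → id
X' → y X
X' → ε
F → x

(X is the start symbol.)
No. Predict set conflict for X': { 'y' }

A grammar is LL(1) if for each non-terminal N with multiple productions, the predict sets of those productions are pairwise disjoint, where PREDICT(N → α) = (FIRST(α) \ {ε}) ∪ (FOLLOW(N) if α ⇒* ε).

Relevant sets:
  FOLLOW(X') = { $, 'y' }

For X:
  PREDICT(X → f F d X X') = { 'f' }
  PREDICT(X → id) = { 'id' }
For X':
  PREDICT(X' → y X) = { 'y' }
  PREDICT(X' → ε) = { $, 'y' }
F has a single production, so nothing to check there.

Conflict found: Predict set conflict for X': { 'y' }
The grammar is NOT LL(1).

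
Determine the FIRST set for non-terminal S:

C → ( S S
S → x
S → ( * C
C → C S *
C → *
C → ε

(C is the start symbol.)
{ '(', 'x' }

To compute FIRST(S), examine every production with S on the left-hand side, reading each right-hand side left to right until a non-nullable symbol is reached.

From S → x:
  - x is a terminal: add 'x' and stop
From S → ( * C:
  - '(' is a terminal: add '(' and stop

Collecting: FIRST(S) = { '(', 'x' }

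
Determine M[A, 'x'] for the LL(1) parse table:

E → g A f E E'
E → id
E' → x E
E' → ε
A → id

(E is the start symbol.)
To find M[A, 'x'], we find productions for A where 'x' is in the predict set (PREDICT(N → α) = (FIRST(α) \ {ε}) ∪ (FOLLOW(N) if α ⇒* ε)).

A → id: PREDICT = { 'id' }

M[A, 'x'] is empty (no production applies)

Answer: Empty (error entry)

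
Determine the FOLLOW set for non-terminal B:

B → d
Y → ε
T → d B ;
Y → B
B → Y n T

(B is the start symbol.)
{ $, ';', 'n' }

To compute FOLLOW(B), find every occurrence of B on a right-hand side N → α B β: add FIRST(β) \ {ε}, and if β is empty or nullable also add FOLLOW(N). Iterate to a fixed point.

B is the start symbol, so $ ∈ FOLLOW(B).
In T → d B ;: B is followed by ';', add FIRST(';') \ {ε} = { ';' }
In Y → B: B is at the end, add FOLLOW(Y)

The FOLLOW sets referred to above (computed the same way, to a fixed point):
  FOLLOW(Y) = { 'n' }

Taking the union: FOLLOW(B) = { $, ';', 'n' }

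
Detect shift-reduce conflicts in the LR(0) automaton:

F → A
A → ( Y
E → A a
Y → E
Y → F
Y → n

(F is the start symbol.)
Yes — I4: [F → A .] vs [E → A . a]

A shift-reduce conflict occurs when an LR(0) state has both:
  - a complete (reduce) item [A → α .] (dot at the end), and
  - a shift item [B → β . c γ] (dot before a terminal).

Augment with F' → F and build the canonical LR(0) collection (I0 = CLOSURE({[F' → . F]}), then GOTO on every symbol after a dot until no new states appear). It has 10 states:
  I0: { [A → . ( Y], [F → . A], [F' → . F] }  — shift
  I1: { [A → ( . Y], [A → . ( Y], [E → . A a], [F → . A], [Y → . E], [Y → . F], [Y → . n] }  — shift
  I2: { [F → A .] }  — reduce
  I3: { [F' → F .] }  — accept
  I4: { [E → A . a], [F → A .] }  — shift, reduce
  I5: { [Y → E .] }  — reduce
  I6: { [Y → F .] }  — reduce
  I7: { [A → ( Y .] }  — reduce
  I8: { [Y → n .] }  — reduce
  I9: { [E → A a .] }  — reduce

I4 contains reduce item [F → A .] and shift item [E → A . a] — shift-reduce conflict.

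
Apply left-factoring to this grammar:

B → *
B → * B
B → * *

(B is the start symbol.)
Left-factoring transforms A → αβ₁ | αβ₂ into A → αA' and A' → β₁ | β₂
(α is the longest common prefix among the alternatives). Repeat until
no nonterminal has two alternatives with a common prefix.

Round 1: B has alternatives sharing prefix '*'. Introduce B': B → * B'
  Add: B' → ε
  Add: B' → B
  Add: B' → *

No remaining common prefixes — done.

Resulting grammar:
B → * B'
B' → ε
B' → B
B' → *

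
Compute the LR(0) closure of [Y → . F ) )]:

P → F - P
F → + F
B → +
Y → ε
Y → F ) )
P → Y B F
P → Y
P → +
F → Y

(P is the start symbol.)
{ [F → . + F], [F → . Y], [Y → . F ) )], [Y → .] }

To compute CLOSURE, for each item [A → α.Bβ] where B is a non-terminal, add [B → .γ] for all productions B → γ; repeat for the newly added items until nothing changes.

Start with: [Y → . F ) )]
  [Y → . F ) )] has the dot before F: add [F → . + F], [F → . Y]
  [F → . Y] has the dot before Y: add [Y → .]
No further items can be added.

CLOSURE = { [F → . + F], [F → . Y], [Y → . F ) )], [Y → .] }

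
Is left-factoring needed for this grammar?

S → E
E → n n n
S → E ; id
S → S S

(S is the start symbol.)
Yes, S has productions with common prefix 'E'

Left-factoring is needed when two productions for the same non-terminal
share a common prefix on the right-hand side.

Productions for S:
  S → E
  S → E ; id
  S → S S

Found common prefix 'E' in productions for S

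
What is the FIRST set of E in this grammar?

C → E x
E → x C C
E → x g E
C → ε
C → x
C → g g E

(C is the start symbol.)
{ 'x' }

To compute FIRST(E), examine every production with E on the left-hand side, reading each right-hand side left to right until a non-nullable symbol is reached.

From E → x C C:
  - x is a terminal: add 'x' and stop
From E → x g E:
  - x is a terminal: add 'x' and stop

Collecting: FIRST(E) = { 'x' }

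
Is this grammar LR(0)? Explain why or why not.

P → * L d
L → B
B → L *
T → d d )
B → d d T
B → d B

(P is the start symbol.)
No. Reduce-reduce conflict: [B → d B .] and [L → B .]

Augment with P' → P and build the canonical LR(0) collection (I0 = CLOSURE({[P' → . P]}), then GOTO on every symbol after a dot until no new states appear). It has 15 states:
  I0: { [P → . * L d], [P' → . P] }  — shift
  I1: { [B → . L *], [B → . d B], [B → . d d T], [L → . B], [P → * . L d] }  — shift
  I2: { [P' → P .] }  — accept
  I3: { [L → B .] }  — reduce
  I4: { [B → L . *], [P → * L . d] }  — shift
  I5: { [B → . L *], [B → . d B], [B → . d d T], [B → d . B], [B → d . d T], [L → . B] }  — shift
  I6: { [B → d B .], [L → B .] }  — 2 reduces
  I7: { [B → L . *] }  — shift
  I8: { [B → . L *], [B → . d B], [B → . d d T], [B → d . B], [B → d . d T], [B → d d . T], [L → . B], [T → . d d )] }  — shift
  I9: { [B → d d T .] }  — reduce
  I10: { [B → . L *], [B → . d B], [B → . d d T], [B → d . B], [B → d . d T], [B → d d . T], [L → . B], [T → . d d )], [T → d . d )] }  — shift
  I11: { [B → . L *], [B → . d B], [B → . d d T], [B → d . B], [B → d . d T], [B → d d . T], [L → . B], [T → . d d )], [T → d . d )], [T → d d . )] }  — shift
  I12: { [T → d d ) .] }  — reduce
  I13: { [B → L * .] }  — reduce
  I14: { [P → * L d .] }  — reduce

Conflict in state I6:
  Reduce-reduce conflict: [B → d B .] and [L → B .]
So the grammar is NOT LR(0).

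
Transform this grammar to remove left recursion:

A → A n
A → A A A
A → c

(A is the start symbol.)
A → c A'
A' → n A'
A' → A A A'
A' → ε

A is directly left-recursive. The standard transformation for
  A → A α₁ | ... | A α_m | β₁ | ... | β_n
is
  A  → β₁ A' | ... | β_n A'
  A' → α₁ A' | ... | α_m A' | ε

A → c becomes A → c A'
A → A n becomes A' → n A'
A → A A A becomes A' → A A A'
Add A' → ε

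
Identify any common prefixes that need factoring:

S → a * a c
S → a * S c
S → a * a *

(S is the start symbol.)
Left-factoring is needed when two productions for the same non-terminal
share a common prefix on the right-hand side.

Productions for S:
  S → a * a c
  S → a * S c
  S → a * a *

Found common prefix 'a *' in productions for S

Answer: Yes, S has productions with common prefix 'a *'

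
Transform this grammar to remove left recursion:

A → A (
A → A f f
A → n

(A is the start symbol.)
A → n A'
A' → ( A'
A' → f f A'
A' → ε

A is directly left-recursive. The standard transformation for
  A → A α₁ | ... | A α_m | β₁ | ... | β_n
is
  A  → β₁ A' | ... | β_n A'
  A' → α₁ A' | ... | α_m A' | ε

A → n becomes A → n A'
A → A ( becomes A' → ( A'
A → A f f becomes A' → f f A'
Add A' → ε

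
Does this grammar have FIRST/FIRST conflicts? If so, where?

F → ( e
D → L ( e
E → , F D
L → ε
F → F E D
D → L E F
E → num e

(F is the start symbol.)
Yes. F → '(' e / F → F E D on { '(' }

A FIRST/FIRST conflict occurs when two productions N → α and N → β for the same non-terminal have FIRST(α) ∩ FIRST(β) ≠ ∅ (with ε ∈ FIRST of a nullable right-hand side, so two nullable alternatives also conflict).

FIRST sets of the non-terminals at (or reachable through a nullable prefix from) the front of some alternative:
  FIRST(F) = { '(' }
  FIRST(L) = { ε }
  FIRST(E) = { ',', 'num' }

Productions for F:
  F → ( e: FIRST = { '(' }
  F → F E D: FIRST = { '(' }
Productions for D:
  D → L ( e: FIRST = { '(' }
  D → L E F: FIRST = { ',', 'num' }
Productions for E:
  E → , F D: FIRST = { ',' }
  E → num e: FIRST = { 'num' }
L has only one production, so no FIRST/FIRST conflict is possible there.

Conflict for F: F → ( e and F → F E D
  Overlap: { '(' }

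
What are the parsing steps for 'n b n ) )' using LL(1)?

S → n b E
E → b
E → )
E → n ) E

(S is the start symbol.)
LL(1) parsing maintains a stack (initially the start symbol over $) and the input. At each step: if the stack top is a terminal, match it against the current input token; if it is a non-terminal N, replace it with the RHS of M[N, lookahead] (the unique production whose predict set contains the lookahead).

Stack is shown with the top on the left.

Stack    Input        Action
----------------------------
S $      n b n ) ) $  output S → n b E
n b E $  n b n ) ) $  match 'n'
b E $    b n ) ) $    match 'b'
E $      n ) ) $      output E → n ) E
n ) E $  n ) ) $      match 'n'
) E $    ) ) $        match ')'
E $      ) $          output E → )
) $      ) $          match ')'
$        $            accept

The string is accepted.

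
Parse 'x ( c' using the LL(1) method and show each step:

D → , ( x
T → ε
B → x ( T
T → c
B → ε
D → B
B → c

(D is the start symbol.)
LL(1) parsing maintains a stack (initially the start symbol over $) and the input. At each step: if the stack top is a terminal, match it against the current input token; if it is a non-terminal N, replace it with the RHS of M[N, lookahead] (the unique production whose predict set contains the lookahead).

Stack is shown with the top on the left.

Stack    Input    Action
------------------------
D $      x ( c $  output D → B
B $      x ( c $  output B → x ( T
x ( T $  x ( c $  match 'x'
( T $    ( c $    match '('
T $      c $      output T → c
c $      c $      match 'c'
$        $        accept

The string is accepted.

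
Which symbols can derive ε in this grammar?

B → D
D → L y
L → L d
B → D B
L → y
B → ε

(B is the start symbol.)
{ 'B' }

ε-productions: B → ε
So B is immediately nullable.
No further non-terminal can be added: every production for the remaining non-terminals contains a terminal or a non-nullable non-terminal.
Nullable = { 'B' }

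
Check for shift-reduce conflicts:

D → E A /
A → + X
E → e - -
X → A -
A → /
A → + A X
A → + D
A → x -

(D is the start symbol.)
No shift-reduce conflicts

A shift-reduce conflict occurs when an LR(0) state has both:
  - a complete (reduce) item [A → α .] (dot at the end), and
  - a shift item [B → β . c γ] (dot before a terminal).

Augment with D' → D and build the canonical LR(0) collection (I0 = CLOSURE({[D' → . D]}), then GOTO on every symbol after a dot until no new states appear). It has 18 states:
  I0: { [D → . E A /], [D' → . D], [E → . e - -] }  — shift
  I1: { [D' → D .] }  — accept
  I2: { [A → . + A X], [A → . + D], [A → . + X], [A → . /], [A → . x -], [D → E . A /] }  — shift
  I3: { [E → e . - -] }  — shift
  I4: { [E → e - . -] }  — shift
  I5: { [E → e - - .] }  — reduce
  I6: { [A → + . A X], [A → + . D], [A → + . X], [A → . + A X], [A → . + D], [A → . + X], [A → . /], [A → . x -], [D → . E A /], [E → . e - -], [X → . A -] }  — shift
  I7: { [A → / .] }  — reduce
  I8: { [D → E A . /] }  — shift
  I9: { [A → x . -] }  — shift
  I10: { [A → x - .] }  — reduce
  I11: { [D → E A / .] }  — reduce
  I12: { [A → + A . X], [A → . + A X], [A → . + D], [A → . + X], [A → . /], [A → . x -], [X → . A -], [X → A . -] }  — shift
  I13: { [A → + D .] }  — reduce
  I14: { [A → + X .] }  — reduce
  I15: { [X → A - .] }  — reduce
  I16: { [X → A . -] }  — shift
  I17: { [A → + A X .] }  — reduce

No state contains both a complete item and a shift item.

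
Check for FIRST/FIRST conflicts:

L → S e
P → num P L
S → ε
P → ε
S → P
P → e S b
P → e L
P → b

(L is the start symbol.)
Yes. P → e S b / P → e L on { 'e' }; S → ε / S → P on { ε }

A FIRST/FIRST conflict occurs when two productions N → α and N → β for the same non-terminal have FIRST(α) ∩ FIRST(β) ≠ ∅ (with ε ∈ FIRST of a nullable right-hand side, so two nullable alternatives also conflict).

FIRST sets of the non-terminals at (or reachable through a nullable prefix from) the front of some alternative:
  FIRST(P) = { 'b', 'e', 'num', ε }

Productions for P:
  P → num P L: FIRST = { 'num' }
  P → ε: FIRST = { ε }
  P → e S b: FIRST = { 'e' }
  P → e L: FIRST = { 'e' }
  P → b: FIRST = { 'b' }
Productions for S:
  S → ε: FIRST = { ε }
  S → P: FIRST = { 'b', 'e', 'num', ε }
L has only one production, so no FIRST/FIRST conflict is possible there.

Conflict for P: P → e S b and P → e L
  Overlap: { 'e' }
Conflict for S: S → ε and S → P
  Overlap: { ε }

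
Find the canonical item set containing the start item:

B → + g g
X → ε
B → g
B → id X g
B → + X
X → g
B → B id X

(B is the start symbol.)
{ [B → . + X], [B → . + g g], [B → . B id X], [B → . g], [B → . id X g], [B' → . B] }

First, augment the grammar with B' → B
I₀ = CLOSURE({ [B' → . B] }):
  [B' → . B] has the dot before B: add [B → . + g g], [B → . g], [B → . id X g], [B → . + X], [B → . B id X]
No further items can be added.

I₀ = { [B → . + X], [B → . + g g], [B → . B id X], [B → . g], [B → . id X g], [B' → . B] }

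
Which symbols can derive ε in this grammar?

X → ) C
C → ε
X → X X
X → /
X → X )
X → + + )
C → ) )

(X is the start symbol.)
ε-productions: C → ε
So C is immediately nullable.
No further non-terminal can be added: every production for the remaining non-terminals contains a terminal or a non-nullable non-terminal.
Nullable = { 'C' }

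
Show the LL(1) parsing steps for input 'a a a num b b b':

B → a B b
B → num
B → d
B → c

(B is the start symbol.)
Stack is shown with the top on the left.

Stack        Input              Action
--------------------------------------
B $          a a a num b b b $  output B → a B b
a B b $      a a a num b b b $  match 'a'
B b $        a a num b b b $    output B → a B b
a B b b $    a a num b b b $    match 'a'
B b b $      a num b b b $      output B → a B b
a B b b b $  a num b b b $      match 'a'
B b b b $    num b b b $        output B → num
num b b b $  num b b b $        match 'num'
b b b $      b b b $            match 'b'
b b $        b b $              match 'b'
b $          b $                match 'b'
$            $                  accept

The string is accepted.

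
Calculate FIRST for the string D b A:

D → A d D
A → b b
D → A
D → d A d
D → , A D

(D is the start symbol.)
FIRST sets of the non-terminals involved (from the grammar, by fixed-point iteration):
  FIRST(D) = { ',', 'b', 'd' }

To compute FIRST(D b A), process the symbols left to right:
Symbol D is a non-terminal. Add FIRST(D) \ {ε} = { ',', 'b', 'd' }
D is not nullable (ε ∉ FIRST(D)), so stop here.
FIRST(D b A) = { ',', 'b', 'd' }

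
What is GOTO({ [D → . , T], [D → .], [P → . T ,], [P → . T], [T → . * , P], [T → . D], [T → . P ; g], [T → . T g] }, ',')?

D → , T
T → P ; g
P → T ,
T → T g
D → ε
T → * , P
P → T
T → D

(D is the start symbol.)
{ [D → , . T], [D → . , T], [D → .], [P → . T ,], [P → . T], [T → . * , P], [T → . D], [T → . P ; g], [T → . T g] }

GOTO(I, ',') = CLOSURE({ [A → αX.β] : [A → α.Xβ] ∈ I, X = ',' })

Items with dot before ',', with the dot advanced:
  [D → . , T] → [D → , . T]
Closure of the advanced items:
  [D → , . T] has the dot before T: add [T → . P ; g], [T → . T g], [T → . * , P], [T → . D]
  [T → . P ; g] has the dot before P: add [P → . T ,], [P → . T]
  [T → . D] has the dot before D: add [D → . , T], [D → .]

GOTO = { [D → , . T], [D → . , T], [D → .], [P → . T ,], [P → . T], [T → . * , P], [T → . D], [T → . P ; g], [T → . T g] }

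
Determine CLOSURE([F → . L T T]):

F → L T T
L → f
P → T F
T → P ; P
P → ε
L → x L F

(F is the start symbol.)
{ [F → . L T T], [L → . f], [L → . x L F] }

Start with: [F → . L T T]
  [F → . L T T] has the dot before L: add [L → . f], [L → . x L F]
No further items can be added.

CLOSURE = { [F → . L T T], [L → . f], [L → . x L F] }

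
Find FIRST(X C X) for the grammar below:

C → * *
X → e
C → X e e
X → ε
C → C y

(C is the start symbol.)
{ '*', 'e' }

FIRST sets of the non-terminals involved (from the grammar, by fixed-point iteration):
  FIRST(X) = { 'e', ε }
  FIRST(C) = { '*', 'e' }

To compute FIRST(X C X), process the symbols left to right:
Symbol X is a non-terminal. Add FIRST(X) \ {ε} = { 'e' }
X is nullable (ε ∈ FIRST(X)), continue to the next symbol.
Symbol C is a non-terminal. Add FIRST(C) \ {ε} = { '*', 'e' }
C is not nullable (ε ∉ FIRST(C)), so stop here.
FIRST(X C X) = { '*', 'e' }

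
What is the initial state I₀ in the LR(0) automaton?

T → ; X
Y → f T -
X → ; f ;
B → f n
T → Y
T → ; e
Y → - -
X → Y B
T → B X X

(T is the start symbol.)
{ [B → . f n], [T → . ; X], [T → . ; e], [T → . B X X], [T → . Y], [T' → . T], [Y → . - -], [Y → . f T -] }

First, augment the grammar with T' → T
I₀ = CLOSURE({ [T' → . T] }):
  [T' → . T] has the dot before T: add [T → . ; X], [T → . Y], [T → . ; e], [T → . B X X]
  [T → . Y] has the dot before Y: add [Y → . f T -], [Y → . - -]
  [T → . B X X] has the dot before B: add [B → . f n]
No further items can be added.

I₀ = { [B → . f n], [T → . ; X], [T → . ; e], [T → . B X X], [T → . Y], [T' → . T], [Y → . - -], [Y → . f T -] }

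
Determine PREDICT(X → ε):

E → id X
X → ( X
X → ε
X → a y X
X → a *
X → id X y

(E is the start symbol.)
{ $, 'y' }

PREDICT(X → ε) = (FIRST(RHS) \ {ε}) ∪ (FOLLOW(X) if ε ∈ FIRST(RHS), i.e. RHS ⇒* ε)
The right-hand side is ε (FIRST(ε) = { ε }), so the predict set is FOLLOW(X) = { $, 'y' }
PREDICT(X → ε) = { $, 'y' }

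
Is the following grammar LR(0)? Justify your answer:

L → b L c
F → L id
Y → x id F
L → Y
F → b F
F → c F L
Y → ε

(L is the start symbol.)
No. Shift-reduce conflict between [Y → .] and [L → . b L c]

A grammar is LR(0) if no state in the canonical LR(0) collection has:
  - both a shift item (dot before a terminal) and a complete item (shift-reduce conflict), or
  - two or more complete items (reduce-reduce conflict; the accept item [L' → L .] counts as a complete item here).

Augment with L' → L and build the canonical LR(0) collection (I0 = CLOSURE({[L' → . L]}), then GOTO on every symbol after a dot until no new states appear). It has 17 states:
  I0: { [L → . Y], [L → . b L c], [L' → . L], [Y → . x id F], [Y → .] }  — shift, reduce
  I1: { [L' → L .] }  — accept
  I2: { [L → Y .] }  — reduce
  I3: { [L → . Y], [L → . b L c], [L → b . L c], [Y → . x id F], [Y → .] }  — shift, reduce
  I4: { [Y → x . id F] }  — shift
  I5: { [F → . L id], [F → . b F], [F → . c F L], [L → . Y], [L → . b L c], [Y → . x id F], [Y → .], [Y → x id . F] }  — shift, reduce
  I6: { [Y → x id F .] }  — reduce
  I7: { [F → L . id] }  — shift
  I8: { [F → . L id], [F → . b F], [F → . c F L], [F → b . F], [L → . Y], [L → . b L c], [L → b . L c], [Y → . x id F], [Y → .] }  — shift, reduce
  I9: { [F → . L id], [F → . b F], [F → . c F L], [F → c . F L], [L → . Y], [L → . b L c], [Y → . x id F], [Y → .] }  — shift, reduce
  I10: { [F → c F . L], [L → . Y], [L → . b L c], [Y → . x id F], [Y → .] }  — shift, reduce
  I11: { [F → c F L .] }  — reduce
  I12: { [F → b F .] }  — reduce
  I13: { [F → L . id], [L → b L . c] }  — shift
  I14: { [L → b L c .] }  — reduce
  I15: { [F → L id .] }  — reduce
  I16: { [L → b L . c] }  — shift

Conflict in state I0:
  Shift-reduce conflict between [Y → .] and [L → . b L c]
So the grammar is NOT LR(0).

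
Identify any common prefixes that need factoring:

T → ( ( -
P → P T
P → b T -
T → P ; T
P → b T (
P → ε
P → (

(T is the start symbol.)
Yes, P has productions with common prefix 'b T'

Left-factoring is needed when two productions for the same non-terminal
share a common prefix on the right-hand side.

Productions for T:
  T → ( ( -
  T → P ; T
Productions for P:
  P → P T
  P → b T -
  P → b T (
  P → ε
  P → (

Found common prefix 'b T' in productions for P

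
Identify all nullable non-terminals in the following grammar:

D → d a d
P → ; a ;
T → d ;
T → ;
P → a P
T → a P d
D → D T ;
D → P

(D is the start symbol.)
None

There are no ε-productions, so no non-terminal can derive ε.
No non-terminals are nullable.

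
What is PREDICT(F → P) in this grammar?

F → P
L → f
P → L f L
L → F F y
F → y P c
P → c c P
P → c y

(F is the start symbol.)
PREDICT(F → P) = (FIRST(RHS) \ {ε}) ∪ (FOLLOW(F) if ε ∈ FIRST(RHS), i.e. RHS ⇒* ε)
FIRST(P) = { 'c', 'f', 'y' }
FIRST(P) = { 'c', 'f', 'y' }
ε ∉ FIRST(P), so FOLLOW(F) is not added.
PREDICT(F → P) = { 'c', 'f', 'y' }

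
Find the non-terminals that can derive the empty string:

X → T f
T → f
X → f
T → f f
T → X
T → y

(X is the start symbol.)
None

A non-terminal is nullable if it can derive ε (the empty string): either it has an ε-production, or it has a production whose right-hand side consists entirely of nullable non-terminals.

There are no ε-productions, so no non-terminal can derive ε.
No non-terminals are nullable.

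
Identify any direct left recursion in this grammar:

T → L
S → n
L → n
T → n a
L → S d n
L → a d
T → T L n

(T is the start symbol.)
Yes, T is left-recursive

Direct left recursion occurs when N → N α for some non-terminal N (the right-hand side begins with the left-hand side itself).

T → L: starts with L
S → n: starts with n
L → n: starts with n
T → n a: starts with n
L → S d n: starts with S
L → a d: starts with a
T → T L n: LEFT RECURSIVE (starts with T)

The grammar has direct left recursion on: T.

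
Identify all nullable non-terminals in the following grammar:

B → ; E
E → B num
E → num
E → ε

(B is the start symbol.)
ε-productions: E → ε
So E is immediately nullable.
No further non-terminal can be added: every production for the remaining non-terminals contains a terminal or a non-nullable non-terminal.
Nullable = { 'E' }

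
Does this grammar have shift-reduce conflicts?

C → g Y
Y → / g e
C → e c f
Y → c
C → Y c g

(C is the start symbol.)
No shift-reduce conflicts

Augment with C' → C and build the canonical LR(0) collection (I0 = CLOSURE({[C' → . C]}), then GOTO on every symbol after a dot until no new states appear). It has 14 states:
  I0: { [C → . Y c g], [C → . e c f], [C → . g Y], [C' → . C], [Y → . / g e], [Y → . c] }  — shift
  I1: { [Y → / . g e] }  — shift
  I2: { [C' → C .] }  — accept
  I3: { [C → Y . c g] }  — shift
  I4: { [Y → c .] }  — reduce
  I5: { [C → e . c f] }  — shift
  I6: { [C → g . Y], [Y → . / g e], [Y → . c] }  — shift
  I7: { [C → g Y .] }  — reduce
  I8: { [C → e c . f] }  — shift
  I9: { [C → e c f .] }  — reduce
  I10: { [C → Y c . g] }  — shift
  I11: { [C → Y c g .] }  — reduce
  I12: { [Y → / g . e] }  — shift
  I13: { [Y → / g e .] }  — reduce

No state contains both a complete item and a shift item.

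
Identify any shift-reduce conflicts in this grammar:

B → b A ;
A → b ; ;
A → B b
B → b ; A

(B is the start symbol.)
No shift-reduce conflicts

A shift-reduce conflict occurs when an LR(0) state has both:
  - a complete (reduce) item [A → α .] (dot at the end), and
  - a shift item [B → β . c γ] (dot before a terminal).

Augment with B' → B and build the canonical LR(0) collection (I0 = CLOSURE({[B' → . B]}), then GOTO on every symbol after a dot until no new states appear). It has 12 states:
  I0: { [B → . b ; A], [B → . b A ;], [B' → . B] }  — shift
  I1: { [B' → B .] }  — accept
  I2: { [A → . B b], [A → . b ; ;], [B → . b ; A], [B → . b A ;], [B → b . ; A], [B → b . A ;] }  — shift
  I3: { [A → . B b], [A → . b ; ;], [B → . b ; A], [B → . b A ;], [B → b ; . A] }  — shift
  I4: { [B → b A . ;] }  — shift
  I5: { [A → B . b] }  — shift
  I6: { [A → . B b], [A → . b ; ;], [A → b . ; ;], [B → . b ; A], [B → . b A ;], [B → b . ; A], [B → b . A ;] }  — shift
  I7: { [A → . B b], [A → . b ; ;], [A → b ; . ;], [B → . b ; A], [B → . b A ;], [B → b ; . A] }  — shift
  I8: { [A → b ; ; .] }  — reduce
  I9: { [B → b ; A .] }  — reduce
  I10: { [A → B b .] }  — reduce
  I11: { [B → b A ; .] }  — reduce

No state contains both a complete item and a shift item.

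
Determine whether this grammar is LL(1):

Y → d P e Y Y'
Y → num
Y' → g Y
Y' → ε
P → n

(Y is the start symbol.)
No. Predict set conflict for Y': { 'g' }

A grammar is LL(1) if for each non-terminal N with multiple productions, the predict sets of those productions are pairwise disjoint, where PREDICT(N → α) = (FIRST(α) \ {ε}) ∪ (FOLLOW(N) if α ⇒* ε).

Relevant sets:
  FOLLOW(Y') = { $, 'g' }

For Y:
  PREDICT(Y → d P e Y Y') = { 'd' }
  PREDICT(Y → num) = { 'num' }
For Y':
  PREDICT(Y' → g Y) = { 'g' }
  PREDICT(Y' → ε) = { $, 'g' }
P has a single production, so nothing to check there.

Conflict found: Predict set conflict for Y': { 'g' }
The grammar is NOT LL(1).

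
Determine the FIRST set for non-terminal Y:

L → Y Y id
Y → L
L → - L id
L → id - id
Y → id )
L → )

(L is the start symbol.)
FIRST sets of the other non-terminals involved (by the same procedure, iterated to a fixed point):
  FIRST(L) = { ')', '-', 'id' }

From Y → L:
  - L is a non-terminal: add FIRST(L) \ {ε} = { ')', '-', 'id' }
    L is not nullable, so stop
From Y → id ):
  - id is a terminal: add 'id' and stop

Collecting: FIRST(Y) = { ')', '-', 'id' }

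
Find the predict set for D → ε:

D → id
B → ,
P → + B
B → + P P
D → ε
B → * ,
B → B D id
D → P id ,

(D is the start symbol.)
{ $, 'id' }

PREDICT(D → ε) = (FIRST(RHS) \ {ε}) ∪ (FOLLOW(D) if ε ∈ FIRST(RHS), i.e. RHS ⇒* ε)
The right-hand side is ε (FIRST(ε) = { ε }), so the predict set is FOLLOW(D) = { $, 'id' }
PREDICT(D → ε) = { $, 'id' }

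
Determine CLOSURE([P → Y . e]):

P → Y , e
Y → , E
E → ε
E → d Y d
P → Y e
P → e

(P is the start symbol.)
{ [P → Y . e] }

To compute CLOSURE, for each item [A → α.Bβ] where B is a non-terminal, add [B → .γ] for all productions B → γ; repeat for the newly added items until nothing changes.

Start with: [P → Y . e]
The dot precedes the terminal e, so nothing is added.

CLOSURE = { [P → Y . e] }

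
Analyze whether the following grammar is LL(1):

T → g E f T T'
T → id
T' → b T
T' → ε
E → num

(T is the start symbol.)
A grammar is LL(1) if for each non-terminal N with multiple productions, the predict sets of those productions are pairwise disjoint, where PREDICT(N → α) = (FIRST(α) \ {ε}) ∪ (FOLLOW(N) if α ⇒* ε).

Relevant sets:
  FOLLOW(T') = { $, 'b' }

For T:
  PREDICT(T → g E f T T') = { 'g' }
  PREDICT(T → id) = { 'id' }
For T':
  PREDICT(T' → b T) = { 'b' }
  PREDICT(T' → ε) = { $, 'b' }
E has a single production, so nothing to check there.

Conflict found: Predict set conflict for T': { 'b' }
The grammar is NOT LL(1).

Answer: No. Predict set conflict for T': { 'b' }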